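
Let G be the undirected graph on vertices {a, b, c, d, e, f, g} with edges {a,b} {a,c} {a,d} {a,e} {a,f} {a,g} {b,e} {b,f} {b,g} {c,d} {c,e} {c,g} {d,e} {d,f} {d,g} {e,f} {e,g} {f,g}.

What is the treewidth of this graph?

A width-4 tree decomposition is:
Bags: B1 = {a, d, e, f, g}  B2 = {a, c, d, e, g}  B3 = {a, b, e, f, g}
Tree: B1–B2, B1–B3
The largest bag has 5 vertices, giving width 4; this decomposition certifies tw(G) ≤ 4. For the lower bound, the 5 vertices {a, c, d, e, g} are pairwise adjacent, and any tree decomposition puts a clique entirely inside one bag — forcing width ≥ 4. Combining the bounds, tw(G) = 4.

4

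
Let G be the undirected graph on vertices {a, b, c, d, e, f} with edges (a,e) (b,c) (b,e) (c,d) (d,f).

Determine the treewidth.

1

A width-1 tree decomposition is:
Bags: B1 = {a, e}  B2 = {b, e}  B3 = {b, c}  B4 = {c, d}  B5 = {d, f}
Tree: B1–B2, B2–B3, B3–B4, B4–B5
Each bag holds 2 vertices, so the decomposition has width 1, which upper-bounds the treewidth. Since G has at least one edge (e.g. a–e), it is not an edgeless graph, so tw(G) ≥ 1. Combining the bounds, tw(G) = 1.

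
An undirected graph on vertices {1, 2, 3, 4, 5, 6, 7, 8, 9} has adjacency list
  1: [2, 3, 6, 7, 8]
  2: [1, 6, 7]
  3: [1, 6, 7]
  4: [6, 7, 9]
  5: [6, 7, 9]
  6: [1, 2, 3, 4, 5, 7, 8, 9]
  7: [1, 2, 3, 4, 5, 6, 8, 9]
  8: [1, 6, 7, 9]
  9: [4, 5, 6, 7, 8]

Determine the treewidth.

3

A width-3 tree decomposition is:
Bags: B1 = {1, 2, 6, 7}  B2 = {1, 6, 7, 8}  B3 = {1, 3, 6, 7}  B4 = {6, 7, 8, 9}  B5 = {5, 6, 7, 9}  B6 = {4, 6, 7, 9}
Tree: B1–B2, B1–B3, B2–B4, B4–B5, B5–B6
Every bag has size at most 4, so the width is 4 − 1 = 3 and tw(G) ≤ 3. For the lower bound, the 4 vertices {1, 6, 7, 8} are pairwise adjacent, and any tree decomposition puts a clique entirely inside one bag — forcing width ≥ 3. The upper and lower bounds meet at 3, so that is the treewidth.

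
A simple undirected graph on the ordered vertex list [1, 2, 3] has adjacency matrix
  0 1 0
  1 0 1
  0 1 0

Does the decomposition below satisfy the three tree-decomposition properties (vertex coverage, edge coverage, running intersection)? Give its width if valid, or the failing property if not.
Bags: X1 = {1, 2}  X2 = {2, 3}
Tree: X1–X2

Checking the three conditions: (i) the bags cover all of {1, 2, 3}; (ii) for each edge, some bag contains both endpoints; (iii) the bags containing any fixed vertex form a subtree. All hold, so the decomposition is valid with width 2 − 1 = 1.

Yes; width 1.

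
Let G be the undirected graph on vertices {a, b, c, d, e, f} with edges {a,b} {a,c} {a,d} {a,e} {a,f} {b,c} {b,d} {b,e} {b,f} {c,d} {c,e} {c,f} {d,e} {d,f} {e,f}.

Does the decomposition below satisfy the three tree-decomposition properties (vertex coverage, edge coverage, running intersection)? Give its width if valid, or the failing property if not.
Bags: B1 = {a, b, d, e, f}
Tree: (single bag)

A tree decomposition must satisfy three properties: every vertex lies in some bag; for every edge, both endpoints lie together in some bag; and for every vertex, the bags containing it form a connected subtree. Here vertex c appears in no bag, so the decomposition is invalid.

No — vertex c appears in no bag.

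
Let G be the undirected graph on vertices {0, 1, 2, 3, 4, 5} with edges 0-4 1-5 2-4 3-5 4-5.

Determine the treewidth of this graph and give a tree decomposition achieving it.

Treewidth 1.
One optimal decomposition is:
Bags: B1 = {4, 5}  B2 = {3, 5}  B3 = {0, 4}  B4 = {1, 5}  B5 = {2, 4}
Tree: B1–B2, B1–B3, B2–B4, B1–B5

Each bag holds 2 vertices, so the decomposition has width 1, which upper-bounds the treewidth. G has an edge, so its treewidth is at least 1. Combining the bounds, tw(G) = 1.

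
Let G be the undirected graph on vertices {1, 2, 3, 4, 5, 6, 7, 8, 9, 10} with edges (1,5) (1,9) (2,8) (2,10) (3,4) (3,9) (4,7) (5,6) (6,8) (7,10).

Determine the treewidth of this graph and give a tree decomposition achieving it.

Treewidth 2.
Bags: B1 = {1, 3, 9}  B2 = {1, 3, 4}  B3 = {1, 4, 7}  B4 = {1, 7, 10}  B5 = {1, 2, 10}  B6 = {1, 2, 8}  B7 = {1, 6, 8}  B8 = {1, 5, 6}
Tree: B1–B2, B2–B3, B3–B4, B4–B5, B5–B6, B6–B7, B7–B8

The largest bag has 3 vertices, giving width 2; this decomposition certifies tw(G) ≤ 2. The edges 1–9–3–4–7–10–2–8–6–5–1 form a cycle, so G is not a tree and its treewidth is at least 2. The upper and lower bounds meet at 2, so that is the treewidth.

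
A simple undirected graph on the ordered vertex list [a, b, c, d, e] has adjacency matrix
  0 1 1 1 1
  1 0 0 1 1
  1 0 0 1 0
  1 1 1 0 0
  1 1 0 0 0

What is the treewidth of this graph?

2

A width-2 tree decomposition is:
Bags: B1 = {a, b, d}  B2 = {a, c, d}  B3 = {a, b, e}
Tree: B1–B2, B1–B3
Each bag holds 3 vertices, so the decomposition has width 2, which upper-bounds the treewidth. Conversely, {a, c, d} is a clique of size 3, and the vertices of any clique must share a bag in every tree decomposition; so some bag has ≥ 3 vertices and tw(G) ≥ 2. Hence tw(G) = 2 exactly.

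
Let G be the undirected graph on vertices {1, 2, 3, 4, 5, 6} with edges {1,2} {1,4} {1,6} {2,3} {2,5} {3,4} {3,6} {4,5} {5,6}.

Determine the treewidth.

A width-3 tree decomposition is:
Bags: B1 = {2, 4, 5, 6}  B2 = {2, 3, 4, 6}  B3 = {1, 2, 4, 6}
Tree: B1–B2, B2–B3
The largest bag has 4 vertices, giving width 3; this decomposition certifies tw(G) ≤ 3. For the lower bound: the 4 vertex sets {4,5}, {2,3}, {6}, {1} are disjoint, each induces a connected subgraph, and every pair is joined by at least one edge of G. Contracting each set to a single vertex therefore yields K_{4} as a minor, and since treewidth is minor-monotone, tw(G) ≥ tw(K_{4}) = 3. Combining the bounds, tw(G) = 3.

3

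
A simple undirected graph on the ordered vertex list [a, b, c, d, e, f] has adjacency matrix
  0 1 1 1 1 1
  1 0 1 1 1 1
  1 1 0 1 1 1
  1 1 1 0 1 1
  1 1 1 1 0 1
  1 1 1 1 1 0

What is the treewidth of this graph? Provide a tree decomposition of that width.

Treewidth 5.
One optimal decomposition is:
Bags: B1 = {a, b, c, d, e, f}
Tree: (single bag)

A single bag containing all 6 vertices is trivially a valid decomposition of width 5. Conversely, {a, b, c, d, e, f} is a clique of size 6, and the vertices of any clique must share a bag in every tree decomposition; so some bag has ≥ 6 vertices and tw(G) ≥ 5. Therefore the treewidth is 5.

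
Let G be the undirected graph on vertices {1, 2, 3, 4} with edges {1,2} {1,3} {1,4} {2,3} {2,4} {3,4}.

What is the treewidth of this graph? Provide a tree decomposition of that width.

With just one bag of size 4, the width is 4 − 1 = 3, so tw(G) ≤ 3. For the lower bound, the 4 vertices {1, 2, 3, 4} are pairwise adjacent, and any tree decomposition puts a clique entirely inside one bag — forcing width ≥ 3. Therefore the treewidth is 3.

Treewidth 3.
Bags: B1 = {1, 2, 3, 4}
Tree: (single bag)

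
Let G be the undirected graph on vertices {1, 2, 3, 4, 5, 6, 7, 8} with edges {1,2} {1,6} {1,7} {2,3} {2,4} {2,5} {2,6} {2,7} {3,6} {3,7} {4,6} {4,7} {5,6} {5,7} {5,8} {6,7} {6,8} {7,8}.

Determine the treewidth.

A width-3 tree decomposition is:
Bags: B1 = {2, 3, 6, 7}  B2 = {2, 5, 6, 7}  B3 = {2, 4, 6, 7}  B4 = {5, 6, 7, 8}  B5 = {1, 2, 6, 7}
Tree: B1–B2, B1–B3, B2–B4, B3–B5
Every bag has size at most 4, so the width is 4 − 1 = 3 and tw(G) ≤ 3. Conversely, {5, 6, 7, 8} is a clique of size 4, and the vertices of any clique must share a bag in every tree decomposition; so some bag has ≥ 4 vertices and tw(G) ≥ 3. Therefore the treewidth is 3.

3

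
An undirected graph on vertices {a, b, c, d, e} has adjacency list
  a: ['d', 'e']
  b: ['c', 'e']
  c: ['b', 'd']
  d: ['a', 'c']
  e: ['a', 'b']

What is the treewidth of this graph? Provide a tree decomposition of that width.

Every bag has size at most 3, so the width is 3 − 1 = 2 and tw(G) ≤ 2. The edges c–d–a–e–b–c form a cycle, so G is not a tree and its treewidth is at least 2. Combining the bounds, tw(G) = 2.

Treewidth 2.
One optimal decomposition is:
Bags: B1 = {a, c, d}  B2 = {a, c, e}  B3 = {b, c, e}
Tree: B1–B2, B2–B3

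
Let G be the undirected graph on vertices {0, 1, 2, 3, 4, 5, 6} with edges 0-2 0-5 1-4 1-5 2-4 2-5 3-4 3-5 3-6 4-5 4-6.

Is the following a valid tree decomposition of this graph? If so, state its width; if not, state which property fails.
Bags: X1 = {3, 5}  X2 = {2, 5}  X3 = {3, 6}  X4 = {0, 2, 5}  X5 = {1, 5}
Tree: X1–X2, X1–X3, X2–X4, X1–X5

A tree decomposition must satisfy three properties: every vertex lies in some bag; for every edge, both endpoints lie together in some bag; and for every vertex, the bags containing it form a connected subtree. Here vertex 4 appears in no bag, so the decomposition is invalid.

No — vertex 4 appears in no bag.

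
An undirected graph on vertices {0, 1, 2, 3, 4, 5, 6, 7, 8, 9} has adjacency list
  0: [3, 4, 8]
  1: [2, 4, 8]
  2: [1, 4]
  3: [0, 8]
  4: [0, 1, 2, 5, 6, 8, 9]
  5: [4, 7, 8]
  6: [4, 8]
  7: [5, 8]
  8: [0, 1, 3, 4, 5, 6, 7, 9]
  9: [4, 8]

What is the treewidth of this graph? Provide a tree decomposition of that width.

Treewidth 2.
Bags: B1 = {4, 6, 8}  B2 = {4, 8, 9}  B3 = {4, 5, 8}  B4 = {0, 4, 8}  B5 = {1, 4, 8}  B6 = {1, 2, 4}  B7 = {0, 3, 8}  B8 = {5, 7, 8}
Tree: B1–B2, B1–B3, B2–B4, B1–B5, B5–B6, B4–B7, B3–B8

Every bag has size at most 3, so the width is 3 − 1 = 2 and tw(G) ≤ 2. For the lower bound, the 3 vertices {0, 3, 8} are pairwise adjacent, and any tree decomposition puts a clique entirely inside one bag — forcing width ≥ 2. Therefore the treewidth is 2.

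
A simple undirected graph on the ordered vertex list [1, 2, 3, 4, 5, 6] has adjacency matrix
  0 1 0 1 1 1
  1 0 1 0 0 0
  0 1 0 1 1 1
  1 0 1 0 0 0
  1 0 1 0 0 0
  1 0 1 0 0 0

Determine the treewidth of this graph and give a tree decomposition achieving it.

The largest bag has 3 vertices, giving width 2; this decomposition certifies tw(G) ≤ 2. For the lower bound, G contains the cycle 5–1–4–3–5, so G is not a forest; only forests have treewidth ≤ 1, hence tw(G) ≥ 2. The upper and lower bounds meet at 2, so that is the treewidth.

Treewidth 2.
Bags: B1 = {1, 3, 5}  B2 = {1, 3, 4}  B3 = {1, 2, 3}  B4 = {1, 3, 6}
Tree: B1–B2, B2–B3, B3–B4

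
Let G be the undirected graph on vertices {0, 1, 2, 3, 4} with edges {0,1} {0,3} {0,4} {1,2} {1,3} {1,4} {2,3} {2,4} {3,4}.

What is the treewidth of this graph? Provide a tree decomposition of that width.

Every bag has size at most 4, so the width is 4 − 1 = 3 and tw(G) ≤ 3. On the other hand G contains the 4-clique {0, 1, 3, 4}. A clique must lie in a single bag of any decomposition, so no decomposition can have width below 3. Therefore the treewidth is 3.

Treewidth 3.
One such decomposition:
Bags: B1 = {1, 2, 3, 4}  B2 = {0, 1, 3, 4}
Tree: B1–B2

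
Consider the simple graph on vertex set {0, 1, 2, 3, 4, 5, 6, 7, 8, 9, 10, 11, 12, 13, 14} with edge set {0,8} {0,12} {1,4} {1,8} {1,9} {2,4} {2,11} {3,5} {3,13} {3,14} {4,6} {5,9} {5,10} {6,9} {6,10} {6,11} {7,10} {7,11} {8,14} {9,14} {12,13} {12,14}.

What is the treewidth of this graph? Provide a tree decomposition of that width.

Treewidth 3.
One such decomposition:
Bags: B1 = {2, 4, 7, 11}  B2 = {4, 6, 7, 11}  B3 = {4, 6, 7, 10}  B4 = {1, 4, 6, 10}  B5 = {1, 6, 9, 10}  B6 = {1, 5, 9, 10}  B7 = {1, 5, 8, 9}  B8 = {5, 8, 9, 14}  B9 = {3, 5, 8, 14}  B10 = {0, 3, 8, 14}  B11 = {0, 3, 12, 14}  B12 = {0, 3, 12, 13}
Tree: B1–B2, B2–B3, B3–B4, B4–B5, B5–B6, B6–B7, B7–B8, B8–B9, B9–B10, B10–B11, B11–B12

Each bag holds 4 vertices, so the decomposition has width 3, which upper-bounds the treewidth. For the lower bound: the 4 vertex sets {2,7,11}, {4}, {6}, {1,5,9,10} are disjoint, each induces a connected subgraph, and every pair is joined by at least one edge of G. Contracting each set to a single vertex therefore yields K_{4} as a minor, and since treewidth is minor-monotone, tw(G) ≥ tw(K_{4}) = 3. Therefore the treewidth is 3.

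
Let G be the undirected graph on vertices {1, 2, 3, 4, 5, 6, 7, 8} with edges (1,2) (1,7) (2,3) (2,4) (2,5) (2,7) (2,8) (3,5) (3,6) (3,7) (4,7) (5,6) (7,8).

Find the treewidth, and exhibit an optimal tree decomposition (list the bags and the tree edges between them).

Every bag has size at most 3, so the width is 3 − 1 = 2 and tw(G) ≤ 2. On the other hand G contains the 3-clique {2, 3, 5}. A clique must lie in a single bag of any decomposition, so no decomposition can have width below 2. Hence tw(G) = 2 exactly.

Treewidth 2.
Bags: B1 = {2, 3, 5}  B2 = {2, 3, 7}  B3 = {2, 4, 7}  B4 = {2, 7, 8}  B5 = {1, 2, 7}  B6 = {3, 5, 6}
Tree: B1–B2, B2–B3, B2–B4, B3–B5, B1–B6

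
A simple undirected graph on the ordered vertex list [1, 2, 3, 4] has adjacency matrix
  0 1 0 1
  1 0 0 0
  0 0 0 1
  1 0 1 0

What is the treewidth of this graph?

1

A width-1 tree decomposition is:
Bags: B1 = {1, 2}  B2 = {1, 4}  B3 = {3, 4}
Tree: B1–B2, B2–B3
Each bag holds 2 vertices, so the decomposition has width 1, which upper-bounds the treewidth. G has an edge, so its treewidth is at least 1. The upper and lower bounds meet at 1, so that is the treewidth.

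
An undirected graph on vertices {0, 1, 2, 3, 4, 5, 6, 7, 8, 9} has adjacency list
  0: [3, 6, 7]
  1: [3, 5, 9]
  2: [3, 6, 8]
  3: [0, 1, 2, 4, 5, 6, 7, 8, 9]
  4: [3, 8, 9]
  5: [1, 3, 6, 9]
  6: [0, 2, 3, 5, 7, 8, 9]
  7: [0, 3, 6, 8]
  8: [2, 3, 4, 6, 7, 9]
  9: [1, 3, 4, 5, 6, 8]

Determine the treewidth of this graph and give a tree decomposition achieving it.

Each bag holds 4 vertices, so the decomposition has width 3, which upper-bounds the treewidth. For the lower bound, the 4 vertices {1, 3, 5, 9} are pairwise adjacent, and any tree decomposition puts a clique entirely inside one bag — forcing width ≥ 3. Therefore the treewidth is 3.

Treewidth 3.
Bags: B1 = {3, 6, 7, 8}  B2 = {2, 3, 6, 8}  B3 = {3, 6, 8, 9}  B4 = {3, 5, 6, 9}  B5 = {0, 3, 6, 7}  B6 = {3, 4, 8, 9}  B7 = {1, 3, 5, 9}
Tree: B1–B2, B2–B3, B3–B4, B1–B5, B3–B6, B4–B7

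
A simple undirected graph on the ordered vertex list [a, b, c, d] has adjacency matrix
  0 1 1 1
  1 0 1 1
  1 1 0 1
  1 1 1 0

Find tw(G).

3

A width-3 tree decomposition is:
Bags: B1 = {a, b, c, d}
Tree: (single bag)
With just one bag of size 4, the width is 4 − 1 = 3, so tw(G) ≤ 3. For the lower bound, the 4 vertices {a, b, c, d} are pairwise adjacent, and any tree decomposition puts a clique entirely inside one bag — forcing width ≥ 3. Combining the bounds, tw(G) = 3.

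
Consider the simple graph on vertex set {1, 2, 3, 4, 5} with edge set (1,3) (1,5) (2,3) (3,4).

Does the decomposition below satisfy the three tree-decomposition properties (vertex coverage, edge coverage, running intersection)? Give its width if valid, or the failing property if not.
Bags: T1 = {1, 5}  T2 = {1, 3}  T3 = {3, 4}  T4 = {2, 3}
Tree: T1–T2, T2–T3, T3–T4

Yes; width 1.

Vertex coverage: the bags together contain {1, 2, 3, 4, 5}, the full vertex set. Edge coverage: each edge of G has both endpoints in at least one bag. Running intersection: for every vertex, the bags containing it form a connected subtree. All three properties hold, so this is a valid tree decomposition of width max|bag| − 1 = 1, and hence tw(G) ≤ 1.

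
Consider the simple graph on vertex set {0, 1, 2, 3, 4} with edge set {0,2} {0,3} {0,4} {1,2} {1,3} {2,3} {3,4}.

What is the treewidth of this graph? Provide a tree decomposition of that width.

Treewidth 2.
Bags: B1 = {0, 2, 3}  B2 = {0, 3, 4}  B3 = {1, 2, 3}
Tree: B1–B2, B1–B3

Each bag holds 3 vertices, so the decomposition has width 2, which upper-bounds the treewidth. For the lower bound, the 3 vertices {0, 2, 3} are pairwise adjacent, and any tree decomposition puts a clique entirely inside one bag — forcing width ≥ 2. Therefore the treewidth is 2.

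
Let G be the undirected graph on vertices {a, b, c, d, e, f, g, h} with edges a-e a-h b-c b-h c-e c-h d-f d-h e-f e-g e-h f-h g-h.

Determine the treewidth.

A width-2 tree decomposition is:
Bags: B1 = {c, e, h}  B2 = {b, c, h}  B3 = {e, g, h}  B4 = {e, f, h}  B5 = {d, f, h}  B6 = {a, e, h}
Tree: B1–B2, B1–B3, B1–B4, B4–B5, B3–B6
The largest bag has 3 vertices, giving width 2; this decomposition certifies tw(G) ≤ 2. For the lower bound, the 3 vertices {d, f, h} are pairwise adjacent, and any tree decomposition puts a clique entirely inside one bag — forcing width ≥ 2. Therefore the treewidth is 2.

2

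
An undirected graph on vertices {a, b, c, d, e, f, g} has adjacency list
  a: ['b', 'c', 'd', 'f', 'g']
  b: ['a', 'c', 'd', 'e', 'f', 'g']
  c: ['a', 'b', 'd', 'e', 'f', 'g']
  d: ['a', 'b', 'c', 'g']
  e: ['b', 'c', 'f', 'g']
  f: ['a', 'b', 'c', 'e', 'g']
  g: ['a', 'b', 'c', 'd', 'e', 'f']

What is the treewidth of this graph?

4

A width-4 tree decomposition is:
Bags: B1 = {a, b, c, f, g}  B2 = {a, b, c, d, g}  B3 = {b, c, e, f, g}
Tree: B1–B2, B1–B3
Each bag holds 5 vertices, so the decomposition has width 4, which upper-bounds the treewidth. For the lower bound, the 5 vertices {a, b, c, d, g} are pairwise adjacent, and any tree decomposition puts a clique entirely inside one bag — forcing width ≥ 4. Combining the bounds, tw(G) = 4.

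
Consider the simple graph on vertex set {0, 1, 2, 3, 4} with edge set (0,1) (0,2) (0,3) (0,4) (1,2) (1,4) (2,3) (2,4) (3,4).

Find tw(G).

A width-3 tree decomposition is:
Bags: B1 = {0, 1, 2, 4}  B2 = {0, 2, 3, 4}
Tree: B1–B2
Every bag has size at most 4, so the width is 4 − 1 = 3 and tw(G) ≤ 3. For the lower bound, the 4 vertices {0, 1, 2, 4} are pairwise adjacent, and any tree decomposition puts a clique entirely inside one bag — forcing width ≥ 3. Hence tw(G) = 3 exactly.

3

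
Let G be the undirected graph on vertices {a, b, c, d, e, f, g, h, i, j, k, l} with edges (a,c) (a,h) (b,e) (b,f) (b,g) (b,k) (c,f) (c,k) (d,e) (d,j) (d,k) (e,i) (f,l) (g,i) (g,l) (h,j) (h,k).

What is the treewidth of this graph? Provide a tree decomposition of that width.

Treewidth 3.
One such decomposition:
Bags: B1 = {a, c, h, j}  B2 = {c, h, j, k}  B3 = {c, d, j, k}  B4 = {c, d, f, k}  B5 = {b, d, f, k}  B6 = {b, d, e, f}  B7 = {b, e, f, l}  B8 = {b, e, g, l}  B9 = {e, g, i, l}
Tree: B1–B2, B2–B3, B3–B4, B4–B5, B5–B6, B6–B7, B7–B8, B8–B9

Every bag has size at most 4, so the width is 4 − 1 = 3 and tw(G) ≤ 3. For the lower bound: the 4 vertex sets {a,h,j}, {c}, {k}, {b,d,e,f} are disjoint, each induces a connected subgraph, and every pair is joined by at least one edge of G. Contracting each set to a single vertex therefore yields K_{4} as a minor, and since treewidth is minor-monotone, tw(G) ≥ tw(K_{4}) = 3. The upper and lower bounds meet at 3, so that is the treewidth.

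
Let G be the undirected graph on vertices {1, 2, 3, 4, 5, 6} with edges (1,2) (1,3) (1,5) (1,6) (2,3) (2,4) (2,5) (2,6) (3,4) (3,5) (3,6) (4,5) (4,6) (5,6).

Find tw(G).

4

A width-4 tree decomposition is:
Bags: B1 = {1, 2, 3, 5, 6}  B2 = {2, 3, 4, 5, 6}
Tree: B1–B2
The largest bag has 5 vertices, giving width 4; this decomposition certifies tw(G) ≤ 4. For the lower bound, the 5 vertices {1, 2, 3, 5, 6} are pairwise adjacent, and any tree decomposition puts a clique entirely inside one bag — forcing width ≥ 4. The upper and lower bounds meet at 4, so that is the treewidth.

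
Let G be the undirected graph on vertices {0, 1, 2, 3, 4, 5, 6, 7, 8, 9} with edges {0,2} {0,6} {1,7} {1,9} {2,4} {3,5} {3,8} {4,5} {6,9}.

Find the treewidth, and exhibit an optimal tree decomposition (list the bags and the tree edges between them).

Treewidth 1.
Bags: B1 = {3, 8}  B2 = {3, 5}  B3 = {4, 5}  B4 = {2, 4}  B5 = {0, 2}  B6 = {0, 6}  B7 = {6, 9}  B8 = {1, 9}  B9 = {1, 7}
Tree: B1–B2, B2–B3, B3–B4, B4–B5, B5–B6, B6–B7, B7–B8, B8–B9

Every bag has size at most 2, so the width is 2 − 1 = 1 and tw(G) ≤ 1. G has an edge, so its treewidth is at least 1. Hence tw(G) = 1 exactly.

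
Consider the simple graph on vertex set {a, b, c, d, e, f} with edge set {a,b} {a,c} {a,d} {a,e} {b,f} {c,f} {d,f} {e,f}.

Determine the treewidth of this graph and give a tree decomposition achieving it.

Treewidth 2.
One such decomposition:
Bags: B1 = {a, d, f}  B2 = {a, b, f}  B3 = {a, e, f}  B4 = {a, c, f}
Tree: B1–B2, B2–B3, B3–B4

Every bag has size at most 3, so the width is 3 − 1 = 2 and tw(G) ≤ 2. The edges f–d–a–b–f form a cycle, so G is not a tree and its treewidth is at least 2. The upper and lower bounds meet at 2, so that is the treewidth.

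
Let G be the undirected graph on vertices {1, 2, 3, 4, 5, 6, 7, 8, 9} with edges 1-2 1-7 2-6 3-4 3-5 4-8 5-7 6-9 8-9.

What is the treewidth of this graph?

A width-2 tree decomposition is:
Bags: B1 = {3, 4, 5}  B2 = {4, 5, 8}  B3 = {5, 8, 9}  B4 = {5, 6, 9}  B5 = {2, 5, 6}  B6 = {1, 2, 5}  B7 = {1, 5, 7}
Tree: B1–B2, B2–B3, B3–B4, B4–B5, B5–B6, B6–B7
Every bag has size at most 3, so the width is 3 − 1 = 2 and tw(G) ≤ 2. Since 5–3–4–8–9–6–2–1–7–5 is a cycle in G, G is not acyclic. Forests are exactly the graphs of treewidth ≤ 1, so tw(G) ≥ 2. The upper and lower bounds meet at 2, so that is the treewidth.

2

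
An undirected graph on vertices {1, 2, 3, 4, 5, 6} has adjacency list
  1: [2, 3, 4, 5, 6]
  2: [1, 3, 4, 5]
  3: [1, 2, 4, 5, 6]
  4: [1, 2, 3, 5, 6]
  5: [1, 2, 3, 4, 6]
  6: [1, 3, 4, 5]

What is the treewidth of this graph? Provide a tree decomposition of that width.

Treewidth 4.
One such decomposition:
Bags: B1 = {1, 2, 3, 4, 5}  B2 = {1, 3, 4, 5, 6}
Tree: B1–B2

The largest bag has 5 vertices, giving width 4; this decomposition certifies tw(G) ≤ 4. On the other hand G contains the 5-clique {1, 2, 3, 4, 5}. A clique must lie in a single bag of any decomposition, so no decomposition can have width below 4. Therefore the treewidth is 4.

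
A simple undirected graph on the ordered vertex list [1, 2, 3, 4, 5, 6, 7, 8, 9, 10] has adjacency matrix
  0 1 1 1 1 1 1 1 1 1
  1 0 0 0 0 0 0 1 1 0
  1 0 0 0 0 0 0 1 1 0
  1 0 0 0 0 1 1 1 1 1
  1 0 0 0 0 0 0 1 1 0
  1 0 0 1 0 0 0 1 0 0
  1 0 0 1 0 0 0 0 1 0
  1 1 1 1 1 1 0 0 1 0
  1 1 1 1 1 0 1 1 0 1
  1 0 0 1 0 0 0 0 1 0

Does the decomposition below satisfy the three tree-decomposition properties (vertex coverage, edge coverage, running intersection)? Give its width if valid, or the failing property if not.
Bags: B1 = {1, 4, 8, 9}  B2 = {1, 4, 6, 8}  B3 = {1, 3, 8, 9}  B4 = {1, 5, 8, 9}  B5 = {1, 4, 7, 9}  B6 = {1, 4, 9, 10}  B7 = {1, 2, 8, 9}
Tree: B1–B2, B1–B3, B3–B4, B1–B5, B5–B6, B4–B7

Yes; width 3.

Vertex coverage: the bags together contain {1, 2, 3, 4, 5, 6, 7, 8, 9, 10}, the full vertex set. Edge coverage: each edge of G has both endpoints in at least one bag. Running intersection: for every vertex, the bags containing it form a connected subtree. All three properties hold, so this is a valid tree decomposition of width max|bag| − 1 = 3, and hence tw(G) ≤ 3.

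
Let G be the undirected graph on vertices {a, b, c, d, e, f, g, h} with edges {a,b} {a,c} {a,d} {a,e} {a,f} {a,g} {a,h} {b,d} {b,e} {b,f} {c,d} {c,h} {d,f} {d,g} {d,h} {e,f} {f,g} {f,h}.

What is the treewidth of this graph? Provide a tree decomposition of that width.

Treewidth 3.
One optimal decomposition is:
Bags: B1 = {a, d, f, g}  B2 = {a, d, f, h}  B3 = {a, c, d, h}  B4 = {a, b, d, f}  B5 = {a, b, e, f}
Tree: B1–B2, B2–B3, B1–B4, B4–B5

Every bag has size at most 4, so the width is 4 − 1 = 3 and tw(G) ≤ 3. Conversely, {a, c, d, h} is a clique of size 4, and the vertices of any clique must share a bag in every tree decomposition; so some bag has ≥ 4 vertices and tw(G) ≥ 3. Combining the bounds, tw(G) = 3.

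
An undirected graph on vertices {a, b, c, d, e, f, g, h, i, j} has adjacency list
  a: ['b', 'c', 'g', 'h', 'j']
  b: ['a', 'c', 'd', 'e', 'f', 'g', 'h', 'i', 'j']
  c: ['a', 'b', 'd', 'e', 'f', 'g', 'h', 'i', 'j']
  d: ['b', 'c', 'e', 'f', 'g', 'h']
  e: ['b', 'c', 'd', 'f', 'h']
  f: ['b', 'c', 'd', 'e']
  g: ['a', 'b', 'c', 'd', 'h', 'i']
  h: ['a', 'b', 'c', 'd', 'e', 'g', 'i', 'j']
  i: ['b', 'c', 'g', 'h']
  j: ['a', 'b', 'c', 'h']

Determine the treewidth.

A width-4 tree decomposition is:
Bags: B1 = {a, b, c, h, j}  B2 = {a, b, c, g, h}  B3 = {b, c, d, g, h}  B4 = {b, c, d, e, h}  B5 = {b, c, d, e, f}  B6 = {b, c, g, h, i}
Tree: B1–B2, B2–B3, B3–B4, B4–B5, B2–B6
The largest bag has 5 vertices, giving width 4; this decomposition certifies tw(G) ≤ 4. For the lower bound, the 5 vertices {b, c, d, g, h} are pairwise adjacent, and any tree decomposition puts a clique entirely inside one bag — forcing width ≥ 4. Therefore the treewidth is 4.

4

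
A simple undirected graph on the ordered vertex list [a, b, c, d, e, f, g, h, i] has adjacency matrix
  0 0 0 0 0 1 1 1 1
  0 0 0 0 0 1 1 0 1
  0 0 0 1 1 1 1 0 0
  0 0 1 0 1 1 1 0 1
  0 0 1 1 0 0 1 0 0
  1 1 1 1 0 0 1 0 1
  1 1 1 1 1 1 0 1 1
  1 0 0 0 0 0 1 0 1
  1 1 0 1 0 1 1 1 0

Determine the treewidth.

A width-3 tree decomposition is:
Bags: B1 = {d, f, g, i}  B2 = {c, d, f, g}  B3 = {c, d, e, g}  B4 = {a, f, g, i}  B5 = {b, f, g, i}  B6 = {a, g, h, i}
Tree: B1–B2, B2–B3, B1–B4, B4–B5, B4–B6
Each bag holds 4 vertices, so the decomposition has width 3, which upper-bounds the treewidth. Conversely, {c, d, e, g} is a clique of size 4, and the vertices of any clique must share a bag in every tree decomposition; so some bag has ≥ 4 vertices and tw(G) ≥ 3. Hence tw(G) = 3 exactly.

3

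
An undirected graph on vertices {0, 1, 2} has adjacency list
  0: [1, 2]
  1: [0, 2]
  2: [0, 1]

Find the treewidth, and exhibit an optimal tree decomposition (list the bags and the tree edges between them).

Treewidth 2.
One such decomposition:
Bags: B1 = {0, 1, 2}
Tree: (single bag)

With just one bag of size 3, the width is 3 − 1 = 2, so tw(G) ≤ 2. On the other hand G contains the 3-clique {0, 1, 2}. A clique must lie in a single bag of any decomposition, so no decomposition can have width below 2. Therefore the treewidth is 2.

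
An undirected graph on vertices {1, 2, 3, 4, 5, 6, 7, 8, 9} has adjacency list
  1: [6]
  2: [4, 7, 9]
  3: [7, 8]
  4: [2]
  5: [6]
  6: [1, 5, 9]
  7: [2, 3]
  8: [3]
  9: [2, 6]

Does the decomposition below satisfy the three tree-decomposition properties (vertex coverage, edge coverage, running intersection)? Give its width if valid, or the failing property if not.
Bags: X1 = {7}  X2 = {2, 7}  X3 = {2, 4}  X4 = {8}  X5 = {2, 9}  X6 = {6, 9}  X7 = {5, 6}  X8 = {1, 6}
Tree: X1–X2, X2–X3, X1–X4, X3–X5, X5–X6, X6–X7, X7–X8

A tree decomposition must satisfy three properties: every vertex lies in some bag; for every edge, both endpoints lie together in some bag; and for every vertex, the bags containing it form a connected subtree. Here vertex 3 appears in no bag, so the decomposition is invalid.

No — vertex 3 appears in no bag.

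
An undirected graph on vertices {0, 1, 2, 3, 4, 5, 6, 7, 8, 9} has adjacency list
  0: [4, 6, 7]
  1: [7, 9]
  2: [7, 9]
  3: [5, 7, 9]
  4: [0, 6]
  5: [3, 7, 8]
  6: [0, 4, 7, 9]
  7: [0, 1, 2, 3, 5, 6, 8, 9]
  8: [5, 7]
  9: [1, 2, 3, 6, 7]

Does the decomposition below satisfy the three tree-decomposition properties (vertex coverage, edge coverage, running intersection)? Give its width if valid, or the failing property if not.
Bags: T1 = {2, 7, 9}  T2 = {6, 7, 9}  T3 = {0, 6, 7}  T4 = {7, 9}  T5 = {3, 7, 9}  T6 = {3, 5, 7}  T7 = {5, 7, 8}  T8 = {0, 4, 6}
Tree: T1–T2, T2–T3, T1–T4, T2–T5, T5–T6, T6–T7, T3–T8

No — vertex 1 appears in no bag.

A tree decomposition must satisfy three properties: every vertex lies in some bag; for every edge, both endpoints lie together in some bag; and for every vertex, the bags containing it form a connected subtree. Here vertex 1 appears in no bag, so the decomposition is invalid.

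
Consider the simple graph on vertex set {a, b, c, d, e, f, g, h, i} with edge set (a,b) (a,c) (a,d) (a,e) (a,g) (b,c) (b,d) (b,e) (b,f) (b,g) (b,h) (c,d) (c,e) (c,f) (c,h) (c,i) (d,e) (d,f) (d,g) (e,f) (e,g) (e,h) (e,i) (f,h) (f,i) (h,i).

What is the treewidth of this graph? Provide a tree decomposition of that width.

Treewidth 4.
One optimal decomposition is:
Bags: B1 = {b, c, e, f, h}  B2 = {c, e, f, h, i}  B3 = {b, c, d, e, f}  B4 = {a, b, c, d, e}  B5 = {a, b, d, e, g}
Tree: B1–B2, B1–B3, B3–B4, B4–B5

The largest bag has 5 vertices, giving width 4; this decomposition certifies tw(G) ≤ 4. On the other hand G contains the 5-clique {a, b, d, e, g}. A clique must lie in a single bag of any decomposition, so no decomposition can have width below 4. Therefore the treewidth is 4.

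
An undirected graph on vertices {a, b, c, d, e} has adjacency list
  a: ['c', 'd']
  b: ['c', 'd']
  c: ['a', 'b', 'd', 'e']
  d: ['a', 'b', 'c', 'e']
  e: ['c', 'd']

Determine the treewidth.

2

A width-2 tree decomposition is:
Bags: B1 = {b, c, d}  B2 = {c, d, e}  B3 = {a, c, d}
Tree: B1–B2, B2–B3
Each bag holds 3 vertices, so the decomposition has width 2, which upper-bounds the treewidth. On the other hand G contains the 3-clique {c, d, e}. A clique must lie in a single bag of any decomposition, so no decomposition can have width below 2. Combining the bounds, tw(G) = 2.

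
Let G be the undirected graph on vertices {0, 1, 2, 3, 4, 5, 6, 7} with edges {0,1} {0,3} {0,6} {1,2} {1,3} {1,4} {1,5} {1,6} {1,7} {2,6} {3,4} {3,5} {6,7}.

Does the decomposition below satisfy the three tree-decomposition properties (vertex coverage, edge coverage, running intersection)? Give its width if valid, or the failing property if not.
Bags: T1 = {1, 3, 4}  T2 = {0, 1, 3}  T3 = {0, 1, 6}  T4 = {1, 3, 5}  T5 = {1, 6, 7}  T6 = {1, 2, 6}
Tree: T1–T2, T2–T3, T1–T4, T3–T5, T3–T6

Every vertex of G appears in some bag (union = {0, 1, 2, 3, 4, 5, 6, 7}); every edge is covered by a bag; and for each vertex v the set of bags containing v is connected in the bag tree. The decomposition is therefore valid. The largest bag has 3 vertices, so the width is 2.

Yes; width 2.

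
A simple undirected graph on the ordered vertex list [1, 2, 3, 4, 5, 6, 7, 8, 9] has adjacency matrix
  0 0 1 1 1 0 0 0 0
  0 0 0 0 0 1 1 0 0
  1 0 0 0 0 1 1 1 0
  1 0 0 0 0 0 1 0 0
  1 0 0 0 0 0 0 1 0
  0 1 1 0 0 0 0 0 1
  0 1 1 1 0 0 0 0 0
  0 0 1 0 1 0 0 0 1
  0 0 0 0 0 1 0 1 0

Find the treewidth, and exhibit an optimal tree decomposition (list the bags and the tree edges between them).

Treewidth 3.
One optimal decomposition is:
Bags: B1 = {1, 4, 5, 7}  B2 = {1, 3, 5, 7}  B3 = {3, 5, 7, 8}  B4 = {2, 3, 7, 8}  B5 = {2, 3, 6, 8}  B6 = {2, 6, 8, 9}
Tree: B1–B2, B2–B3, B3–B4, B4–B5, B5–B6

Each bag holds 4 vertices, so the decomposition has width 3, which upper-bounds the treewidth. For the lower bound: the 4 vertex sets {1,4,5}, {7}, {3}, {2,6,8,9} are disjoint, each induces a connected subgraph, and every pair is joined by at least one edge of G. Contracting each set to a single vertex therefore yields K_{4} as a minor, and since treewidth is minor-monotone, tw(G) ≥ tw(K_{4}) = 3. Hence tw(G) = 3 exactly.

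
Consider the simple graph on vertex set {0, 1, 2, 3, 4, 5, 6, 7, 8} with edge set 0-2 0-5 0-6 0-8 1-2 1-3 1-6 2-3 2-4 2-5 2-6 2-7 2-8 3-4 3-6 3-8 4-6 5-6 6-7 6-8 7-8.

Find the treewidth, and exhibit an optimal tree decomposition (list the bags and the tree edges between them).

Treewidth 3.
One such decomposition:
Bags: B1 = {0, 2, 6, 8}  B2 = {2, 3, 6, 8}  B3 = {2, 3, 4, 6}  B4 = {1, 2, 3, 6}  B5 = {0, 2, 5, 6}  B6 = {2, 6, 7, 8}
Tree: B1–B2, B2–B3, B3–B4, B1–B5, B2–B6

Each bag holds 4 vertices, so the decomposition has width 3, which upper-bounds the treewidth. On the other hand G contains the 4-clique {0, 2, 6, 8}. A clique must lie in a single bag of any decomposition, so no decomposition can have width below 3. Hence tw(G) = 3 exactly.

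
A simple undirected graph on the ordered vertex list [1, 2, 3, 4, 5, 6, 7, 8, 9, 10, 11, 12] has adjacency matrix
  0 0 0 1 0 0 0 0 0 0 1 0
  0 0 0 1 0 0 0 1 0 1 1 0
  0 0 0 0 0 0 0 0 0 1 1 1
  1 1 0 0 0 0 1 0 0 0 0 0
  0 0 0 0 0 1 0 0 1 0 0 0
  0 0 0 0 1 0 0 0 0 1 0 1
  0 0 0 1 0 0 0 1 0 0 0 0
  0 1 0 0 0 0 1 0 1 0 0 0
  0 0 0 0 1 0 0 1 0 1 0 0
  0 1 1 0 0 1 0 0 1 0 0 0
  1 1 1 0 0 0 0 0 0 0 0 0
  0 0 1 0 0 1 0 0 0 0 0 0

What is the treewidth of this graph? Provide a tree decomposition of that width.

Treewidth 3.
One such decomposition:
Bags: B1 = {3, 5, 6, 12}  B2 = {3, 5, 6, 10}  B3 = {3, 5, 9, 10}  B4 = {3, 9, 10, 11}  B5 = {2, 9, 10, 11}  B6 = {2, 8, 9, 11}  B7 = {1, 2, 8, 11}  B8 = {1, 2, 4, 8}  B9 = {1, 4, 7, 8}
Tree: B1–B2, B2–B3, B3–B4, B4–B5, B5–B6, B6–B7, B7–B8, B8–B9

Each bag holds 4 vertices, so the decomposition has width 3, which upper-bounds the treewidth. For the lower bound: the 4 vertex sets {5,6,12}, {3}, {10}, {2,8,9,11} are disjoint, each induces a connected subgraph, and every pair is joined by at least one edge of G. Contracting each set to a single vertex therefore yields K_{4} as a minor, and since treewidth is minor-monotone, tw(G) ≥ tw(K_{4}) = 3. Hence tw(G) = 3 exactly.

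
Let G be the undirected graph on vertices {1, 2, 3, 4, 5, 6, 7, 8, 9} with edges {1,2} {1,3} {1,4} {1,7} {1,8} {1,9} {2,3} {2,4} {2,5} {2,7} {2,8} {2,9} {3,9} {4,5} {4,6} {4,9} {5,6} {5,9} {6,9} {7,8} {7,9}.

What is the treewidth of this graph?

3

A width-3 tree decomposition is:
Bags: B1 = {2, 4, 5, 9}  B2 = {1, 2, 4, 9}  B3 = {4, 5, 6, 9}  B4 = {1, 2, 7, 9}  B5 = {1, 2, 7, 8}  B6 = {1, 2, 3, 9}
Tree: B1–B2, B1–B3, B2–B4, B4–B5, B4–B6
The largest bag has 4 vertices, giving width 3; this decomposition certifies tw(G) ≤ 3. Conversely, {1, 2, 7, 8} is a clique of size 4, and the vertices of any clique must share a bag in every tree decomposition; so some bag has ≥ 4 vertices and tw(G) ≥ 3. Hence tw(G) = 3 exactly.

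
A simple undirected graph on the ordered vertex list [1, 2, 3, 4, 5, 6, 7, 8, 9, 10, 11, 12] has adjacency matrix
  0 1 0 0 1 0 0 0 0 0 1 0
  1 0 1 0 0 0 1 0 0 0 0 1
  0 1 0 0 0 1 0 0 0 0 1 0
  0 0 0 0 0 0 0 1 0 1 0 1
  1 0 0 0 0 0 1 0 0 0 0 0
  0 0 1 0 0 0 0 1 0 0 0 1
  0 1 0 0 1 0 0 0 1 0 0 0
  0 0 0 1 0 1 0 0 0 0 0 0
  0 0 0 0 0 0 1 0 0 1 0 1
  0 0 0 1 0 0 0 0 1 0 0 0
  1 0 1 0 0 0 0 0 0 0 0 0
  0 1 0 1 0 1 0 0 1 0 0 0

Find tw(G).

A width-3 tree decomposition is:
Bags: B1 = {4, 8, 9, 10}  B2 = {4, 8, 9, 12}  B3 = {6, 8, 9, 12}  B4 = {6, 7, 9, 12}  B5 = {2, 6, 7, 12}  B6 = {2, 3, 6, 7}  B7 = {2, 3, 5, 7}  B8 = {1, 2, 3, 5}  B9 = {1, 3, 5, 11}
Tree: B1–B2, B2–B3, B3–B4, B4–B5, B5–B6, B6–B7, B7–B8, B8–B9
The largest bag has 4 vertices, giving width 3; this decomposition certifies tw(G) ≤ 3. For the lower bound: the 4 vertex sets {4,8,10}, {9}, {12}, {2,3,6,7} are disjoint, each induces a connected subgraph, and every pair is joined by at least one edge of G. Contracting each set to a single vertex therefore yields K_{4} as a minor, and since treewidth is minor-monotone, tw(G) ≥ tw(K_{4}) = 3. The upper and lower bounds meet at 3, so that is the treewidth.

3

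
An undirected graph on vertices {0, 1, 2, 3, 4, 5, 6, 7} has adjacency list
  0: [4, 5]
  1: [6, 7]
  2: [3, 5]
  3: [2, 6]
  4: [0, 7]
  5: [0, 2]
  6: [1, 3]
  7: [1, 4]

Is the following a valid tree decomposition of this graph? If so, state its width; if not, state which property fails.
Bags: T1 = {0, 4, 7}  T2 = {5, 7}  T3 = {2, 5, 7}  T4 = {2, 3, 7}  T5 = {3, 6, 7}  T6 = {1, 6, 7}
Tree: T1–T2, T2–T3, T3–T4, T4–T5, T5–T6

A tree decomposition must satisfy three properties: every vertex lies in some bag; for every edge, both endpoints lie together in some bag; and for every vertex, the bags containing it form a connected subtree. Here edge (0,5) lies in no bag, so the decomposition is invalid.

No — edge (0,5) lies in no bag.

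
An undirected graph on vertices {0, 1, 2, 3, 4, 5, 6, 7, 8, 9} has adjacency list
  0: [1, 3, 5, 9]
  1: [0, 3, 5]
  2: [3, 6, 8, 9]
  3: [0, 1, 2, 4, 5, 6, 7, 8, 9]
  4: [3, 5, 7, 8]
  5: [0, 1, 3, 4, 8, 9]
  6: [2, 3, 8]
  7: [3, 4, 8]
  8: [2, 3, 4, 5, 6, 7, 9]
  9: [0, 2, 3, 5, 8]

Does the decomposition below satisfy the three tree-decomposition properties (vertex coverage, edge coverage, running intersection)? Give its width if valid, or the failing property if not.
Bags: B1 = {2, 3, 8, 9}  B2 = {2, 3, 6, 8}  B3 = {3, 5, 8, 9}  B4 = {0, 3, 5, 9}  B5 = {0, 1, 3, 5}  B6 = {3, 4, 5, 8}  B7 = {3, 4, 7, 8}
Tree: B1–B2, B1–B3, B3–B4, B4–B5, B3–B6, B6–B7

Checking the three conditions: (i) the bags cover all of {0, 1, 2, 3, 4, 5, 6, 7, 8, 9}; (ii) for each edge, some bag contains both endpoints; (iii) the bags containing any fixed vertex form a subtree. All hold, so the decomposition is valid with width 4 − 1 = 3.

Yes; width 3.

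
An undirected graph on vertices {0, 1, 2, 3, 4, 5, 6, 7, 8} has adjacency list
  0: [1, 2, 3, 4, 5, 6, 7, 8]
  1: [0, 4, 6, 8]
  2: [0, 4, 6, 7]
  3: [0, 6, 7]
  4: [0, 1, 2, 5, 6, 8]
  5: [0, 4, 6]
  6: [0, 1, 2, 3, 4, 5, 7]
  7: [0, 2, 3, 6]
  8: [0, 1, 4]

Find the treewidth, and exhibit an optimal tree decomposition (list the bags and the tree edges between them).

The largest bag has 4 vertices, giving width 3; this decomposition certifies tw(G) ≤ 3. On the other hand G contains the 4-clique {0, 1, 4, 8}. A clique must lie in a single bag of any decomposition, so no decomposition can have width below 3. Hence tw(G) = 3 exactly.

Treewidth 3.
One such decomposition:
Bags: B1 = {0, 1, 4, 6}  B2 = {0, 4, 5, 6}  B3 = {0, 1, 4, 8}  B4 = {0, 2, 4, 6}  B5 = {0, 2, 6, 7}  B6 = {0, 3, 6, 7}
Tree: B1–B2, B1–B3, B1–B4, B4–B5, B5–B6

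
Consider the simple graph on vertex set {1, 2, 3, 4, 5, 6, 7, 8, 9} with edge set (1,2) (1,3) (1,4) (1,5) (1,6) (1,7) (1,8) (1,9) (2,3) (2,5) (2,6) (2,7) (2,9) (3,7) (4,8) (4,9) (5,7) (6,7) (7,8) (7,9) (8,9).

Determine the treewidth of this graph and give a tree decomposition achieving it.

Treewidth 3.
One such decomposition:
Bags: B1 = {1, 2, 7, 9}  B2 = {1, 2, 3, 7}  B3 = {1, 2, 6, 7}  B4 = {1, 2, 5, 7}  B5 = {1, 7, 8, 9}  B6 = {1, 4, 8, 9}
Tree: B1–B2, B2–B3, B1–B4, B1–B5, B5–B6

The largest bag has 4 vertices, giving width 3; this decomposition certifies tw(G) ≤ 3. For the lower bound, the 4 vertices {1, 4, 8, 9} are pairwise adjacent, and any tree decomposition puts a clique entirely inside one bag — forcing width ≥ 3. Hence tw(G) = 3 exactly.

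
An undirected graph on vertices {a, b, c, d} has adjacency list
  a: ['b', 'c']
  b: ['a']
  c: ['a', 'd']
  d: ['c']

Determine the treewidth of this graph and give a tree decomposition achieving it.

Treewidth 1.
One such decomposition:
Bags: B1 = {a, b}  B2 = {a, c}  B3 = {c, d}
Tree: B1–B2, B2–B3

Each bag holds 2 vertices, so the decomposition has width 1, which upper-bounds the treewidth. Any graph with an edge has treewidth ≥ 1, and G has the edge b–a. The upper and lower bounds meet at 1, so that is the treewidth.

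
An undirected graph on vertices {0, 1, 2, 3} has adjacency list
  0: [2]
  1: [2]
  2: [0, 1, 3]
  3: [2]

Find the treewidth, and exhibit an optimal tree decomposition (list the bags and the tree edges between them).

Each bag holds 2 vertices, so the decomposition has width 1, which upper-bounds the treewidth. Since G has at least one edge (e.g. 2–1), it is not an edgeless graph, so tw(G) ≥ 1. Hence tw(G) = 1 exactly.

Treewidth 1.
One optimal decomposition is:
Bags: B1 = {1, 2}  B2 = {0, 2}  B3 = {2, 3}
Tree: B1–B2, B2–B3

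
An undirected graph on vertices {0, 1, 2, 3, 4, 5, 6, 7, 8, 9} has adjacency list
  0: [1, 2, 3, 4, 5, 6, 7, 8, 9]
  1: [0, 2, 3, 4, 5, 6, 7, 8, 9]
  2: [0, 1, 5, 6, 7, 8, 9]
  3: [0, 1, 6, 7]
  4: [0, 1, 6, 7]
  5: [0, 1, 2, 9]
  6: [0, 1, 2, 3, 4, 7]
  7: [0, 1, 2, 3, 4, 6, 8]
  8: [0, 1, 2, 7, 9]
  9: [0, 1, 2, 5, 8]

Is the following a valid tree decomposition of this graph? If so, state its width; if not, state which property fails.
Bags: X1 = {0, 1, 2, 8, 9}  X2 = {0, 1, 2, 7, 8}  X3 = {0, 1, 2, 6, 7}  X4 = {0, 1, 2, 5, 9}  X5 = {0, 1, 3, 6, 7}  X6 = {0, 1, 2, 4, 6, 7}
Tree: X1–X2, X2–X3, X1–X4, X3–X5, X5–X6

No — bags containing vertex 2 are not connected in the tree.

A tree decomposition must satisfy three properties: every vertex lies in some bag; for every edge, both endpoints lie together in some bag; and for every vertex, the bags containing it form a connected subtree. Here bags containing vertex 2 are not connected in the tree, so the decomposition is invalid.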